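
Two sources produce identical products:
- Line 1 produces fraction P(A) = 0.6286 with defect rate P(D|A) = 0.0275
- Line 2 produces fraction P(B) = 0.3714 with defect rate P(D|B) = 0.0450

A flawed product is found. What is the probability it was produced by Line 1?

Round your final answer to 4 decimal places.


Let A = from Line 1, D = flawed

Given:
- P(A) = 0.6286, P(B) = 0.3714
- P(D|A) = 0.0275, P(D|B) = 0.0450

Step 1: Find P(D)
P(D) = P(D|A)P(A) + P(D|B)P(B)
     = 0.0275 × 0.6286 + 0.0450 × 0.3714
     = 0.01728650 + 0.01671300
     = 0.03399950

Step 2: Apply Bayes' theorem
P(A|D) = P(D|A)P(A) / P(D)
       = 0.01728650 / 0.03399950
       = 0.5084


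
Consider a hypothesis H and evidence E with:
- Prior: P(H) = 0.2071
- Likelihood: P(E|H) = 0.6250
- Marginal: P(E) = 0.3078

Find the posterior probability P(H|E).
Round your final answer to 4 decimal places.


Using Bayes' theorem:

P(H|E) = P(E|H) × P(H) / P(E)
       = 0.6250 × 0.2071 / 0.3078
       = 0.12943750 / 0.3078
       = 0.4205

The evidence strengthens our belief in H.
Prior: 0.2071 → Posterior: 0.4205


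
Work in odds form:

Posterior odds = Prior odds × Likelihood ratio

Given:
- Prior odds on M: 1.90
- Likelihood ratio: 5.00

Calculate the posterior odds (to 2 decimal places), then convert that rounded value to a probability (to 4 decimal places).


Step 1: Calculate posterior odds
Posterior odds = Prior odds × LR
               = 1.90 × 5.00
               = 9.50

Step 2: Convert to probability
P(M|E) = Posterior odds / (1 + Posterior odds)
       = 9.50 / (1 + 9.50)
       = 9.50 / 10.50
       = 0.9048

The evidence increased P(M) from 0.6552 to 0.9048.


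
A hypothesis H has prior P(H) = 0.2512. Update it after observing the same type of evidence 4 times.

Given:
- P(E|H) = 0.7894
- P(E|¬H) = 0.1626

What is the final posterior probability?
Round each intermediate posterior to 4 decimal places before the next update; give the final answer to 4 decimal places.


Sequential Bayesian updating:

Initial prior: P(H) = 0.2512

Update 1:
  P(E) = 0.7894 × 0.2512 + 0.1626 × 0.7488 = 0.19829728 + 0.12175488 = 0.32005216
  P(H|E) = 0.19829728 / 0.32005216 = 0.6196

Update 2:
  P(E) = 0.7894 × 0.6196 + 0.1626 × 0.3804 = 0.48911224 + 0.06185304 = 0.55096528
  P(H|E) = 0.48911224 / 0.55096528 = 0.8877

Update 3:
  P(E) = 0.7894 × 0.8877 + 0.1626 × 0.1123 = 0.70075038 + 0.01825998 = 0.71901036
  P(H|E) = 0.70075038 / 0.71901036 = 0.9746

Update 4:
  P(E) = 0.7894 × 0.9746 + 0.1626 × 0.0254 = 0.76934924 + 0.00413004 = 0.77347928
  P(H|E) = 0.76934924 / 0.77347928 = 0.9947

Final posterior: 0.9947


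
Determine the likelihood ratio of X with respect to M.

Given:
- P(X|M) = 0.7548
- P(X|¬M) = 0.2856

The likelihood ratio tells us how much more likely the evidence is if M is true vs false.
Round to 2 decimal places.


Likelihood Ratio (LR) = P(X|M) / P(X|¬M)

LR = 0.7548 / 0.2856
   = 2.64

The evidence is 2.64 times more likely if M is true than if M is false.
LR > 1, so observing X raises the odds in favor of M.


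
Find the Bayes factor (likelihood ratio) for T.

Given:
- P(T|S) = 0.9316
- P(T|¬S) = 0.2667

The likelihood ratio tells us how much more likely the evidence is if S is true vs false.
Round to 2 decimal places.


Likelihood Ratio (LR) = P(T|S) / P(T|¬S)

LR = 0.9316 / 0.2667
   = 3.49

The evidence is 3.49 times more likely if S is true than if S is false.
Because LR exceeds 1, T is evidence for S.


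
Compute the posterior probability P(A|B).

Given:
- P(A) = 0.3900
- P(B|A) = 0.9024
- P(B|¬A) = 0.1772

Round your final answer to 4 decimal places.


Bayes' theorem: P(A|B) = P(B|A) × P(A) / P(B)

Step 1: Calculate P(B) using law of total probability
P(B) = P(B|A)P(A) + P(B|¬A)P(¬A)
     = 0.9024 × 0.3900 + 0.1772 × 0.6100
     = 0.35193600 + 0.10809200
     = 0.46002800

Step 2: Apply Bayes' theorem
P(A|B) = P(B|A) × P(A) / P(B)
       = 0.35193600 / 0.46002800
       = 0.7650


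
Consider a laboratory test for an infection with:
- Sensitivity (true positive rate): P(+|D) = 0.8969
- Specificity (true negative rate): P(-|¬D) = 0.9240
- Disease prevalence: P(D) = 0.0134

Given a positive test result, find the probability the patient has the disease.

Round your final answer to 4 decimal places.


Let D = has disease, + = positive test

Given:
- P(D) = 0.0134 (prevalence)
- P(+|D) = 0.8969 (sensitivity)
- P(-|¬D) = 0.9240 (specificity)
- P(+|¬D) = 0.0760 (false positive rate = 1 - specificity)

Step 1: Find P(+)
P(+) = P(+|D)P(D) + P(+|¬D)P(¬D)
     = 0.8969 × 0.0134 + 0.0760 × 0.9866
     = 0.01201846 + 0.07498160
     = 0.08700006

Step 2: Apply Bayes' theorem for P(D|+)
P(D|+) = P(+|D)P(D) / P(+)
       = 0.01201846 / 0.08700006
       = 0.1381


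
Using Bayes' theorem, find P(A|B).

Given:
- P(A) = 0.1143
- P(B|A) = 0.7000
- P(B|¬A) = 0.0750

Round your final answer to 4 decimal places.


Bayes' theorem: P(A|B) = P(B|A) × P(A) / P(B)

Step 1: Calculate P(B) using law of total probability
P(B) = P(B|A)P(A) + P(B|¬A)P(¬A)
     = 0.7000 × 0.1143 + 0.0750 × 0.8857
     = 0.08001000 + 0.06642750
     = 0.14643750

Step 2: Apply Bayes' theorem
P(A|B) = P(B|A) × P(A) / P(B)
       = 0.08001000 / 0.14643750
       = 0.5464


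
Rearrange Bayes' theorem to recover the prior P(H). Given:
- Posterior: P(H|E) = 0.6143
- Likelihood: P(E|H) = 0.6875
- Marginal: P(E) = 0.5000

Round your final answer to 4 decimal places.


From Bayes' theorem: P(H|E) = P(E|H) × P(H) / P(E)

Rearranging for P(H):
P(H) = P(H|E) × P(E) / P(E|H)
     = 0.6143 × 0.5000 / 0.6875
     = 0.30715000 / 0.6875
     = 0.4468


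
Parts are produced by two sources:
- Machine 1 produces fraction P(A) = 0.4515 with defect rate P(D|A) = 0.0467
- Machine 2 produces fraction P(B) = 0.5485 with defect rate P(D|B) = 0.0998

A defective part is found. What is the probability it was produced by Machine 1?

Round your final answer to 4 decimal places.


Let A = from Machine 1, D = defective

Given:
- P(A) = 0.4515, P(B) = 0.5485
- P(D|A) = 0.0467, P(D|B) = 0.0998

Step 1: Find P(D)
P(D) = P(D|A)P(A) + P(D|B)P(B)
     = 0.0467 × 0.4515 + 0.0998 × 0.5485
     = 0.02108505 + 0.05474030
     = 0.07582535

Step 2: Apply Bayes' theorem
P(A|D) = P(D|A)P(A) / P(D)
       = 0.02108505 / 0.07582535
       = 0.2781


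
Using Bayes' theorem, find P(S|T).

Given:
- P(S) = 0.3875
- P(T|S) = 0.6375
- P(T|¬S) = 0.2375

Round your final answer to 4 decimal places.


Bayes' theorem: P(S|T) = P(T|S) × P(S) / P(T)

Step 1: Calculate P(T) using law of total probability
P(T) = P(T|S)P(S) + P(T|¬S)P(¬S)
     = 0.6375 × 0.3875 + 0.2375 × 0.6125
     = 0.24703125 + 0.14546875
     = 0.39250000

Step 2: Apply Bayes' theorem
P(S|T) = P(T|S) × P(S) / P(T)
       = 0.24703125 / 0.39250000
       = 0.6294


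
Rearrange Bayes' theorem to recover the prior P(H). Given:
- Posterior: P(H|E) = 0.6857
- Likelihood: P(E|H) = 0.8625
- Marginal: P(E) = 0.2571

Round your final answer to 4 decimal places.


From Bayes' theorem: P(H|E) = P(E|H) × P(H) / P(E)

Rearranging for P(H):
P(H) = P(H|E) × P(E) / P(E|H)
     = 0.6857 × 0.2571 / 0.8625
     = 0.17629347 / 0.8625
     = 0.2044


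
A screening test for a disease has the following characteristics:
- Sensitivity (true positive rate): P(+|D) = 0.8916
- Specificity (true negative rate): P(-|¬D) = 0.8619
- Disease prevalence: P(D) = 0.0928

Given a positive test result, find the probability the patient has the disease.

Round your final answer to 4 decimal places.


Let D = has disease, + = positive test

Given:
- P(D) = 0.0928 (prevalence)
- P(+|D) = 0.8916 (sensitivity)
- P(-|¬D) = 0.8619 (specificity)
- P(+|¬D) = 0.1381 (false positive rate = 1 - specificity)

Step 1: Find P(+)
P(+) = P(+|D)P(D) + P(+|¬D)P(¬D)
     = 0.8916 × 0.0928 + 0.1381 × 0.9072
     = 0.08274048 + 0.12528432
     = 0.20802480

Step 2: Apply Bayes' theorem for P(D|+)
P(D|+) = P(+|D)P(D) / P(+)
       = 0.08274048 / 0.20802480
       = 0.3977


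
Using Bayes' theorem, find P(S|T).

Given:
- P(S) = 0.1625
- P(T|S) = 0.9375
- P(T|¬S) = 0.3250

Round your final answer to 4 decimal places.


Bayes' theorem: P(S|T) = P(T|S) × P(S) / P(T)

Step 1: Calculate P(T) using law of total probability
P(T) = P(T|S)P(S) + P(T|¬S)P(¬S)
     = 0.9375 × 0.1625 + 0.3250 × 0.8375
     = 0.15234375 + 0.27218750
     = 0.42453125

Step 2: Apply Bayes' theorem
P(S|T) = P(T|S) × P(S) / P(T)
       = 0.15234375 / 0.42453125
       = 0.3589


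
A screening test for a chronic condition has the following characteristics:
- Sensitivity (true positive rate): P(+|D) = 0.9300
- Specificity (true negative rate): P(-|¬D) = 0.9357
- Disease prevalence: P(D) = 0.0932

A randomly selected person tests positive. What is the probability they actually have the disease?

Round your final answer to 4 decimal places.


Let D = has disease, + = positive test

Given:
- P(D) = 0.0932 (prevalence)
- P(+|D) = 0.9300 (sensitivity)
- P(-|¬D) = 0.9357 (specificity)
- P(+|¬D) = 0.0643 (false positive rate = 1 - specificity)

Step 1: Find P(+)
P(+) = P(+|D)P(D) + P(+|¬D)P(¬D)
     = 0.9300 × 0.0932 + 0.0643 × 0.9068
     = 0.08667600 + 0.05830724
     = 0.14498324

Step 2: Apply Bayes' theorem for P(D|+)
P(D|+) = P(+|D)P(D) / P(+)
       = 0.08667600 / 0.14498324
       = 0.5978


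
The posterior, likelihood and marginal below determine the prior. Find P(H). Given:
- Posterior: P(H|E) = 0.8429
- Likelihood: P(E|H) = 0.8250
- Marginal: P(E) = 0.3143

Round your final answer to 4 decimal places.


From Bayes' theorem: P(H|E) = P(E|H) × P(H) / P(E)

Rearranging for P(H):
P(H) = P(H|E) × P(E) / P(E|H)
     = 0.8429 × 0.3143 / 0.8250
     = 0.26492347 / 0.8250
     = 0.3211


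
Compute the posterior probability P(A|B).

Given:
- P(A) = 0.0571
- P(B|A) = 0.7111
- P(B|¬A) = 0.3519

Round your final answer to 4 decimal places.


Bayes' theorem: P(A|B) = P(B|A) × P(A) / P(B)

Step 1: Calculate P(B) using law of total probability
P(B) = P(B|A)P(A) + P(B|¬A)P(¬A)
     = 0.7111 × 0.0571 + 0.3519 × 0.9429
     = 0.04060381 + 0.33180651
     = 0.37241032

Step 2: Apply Bayes' theorem
P(A|B) = P(B|A) × P(A) / P(B)
       = 0.04060381 / 0.37241032
       = 0.1090


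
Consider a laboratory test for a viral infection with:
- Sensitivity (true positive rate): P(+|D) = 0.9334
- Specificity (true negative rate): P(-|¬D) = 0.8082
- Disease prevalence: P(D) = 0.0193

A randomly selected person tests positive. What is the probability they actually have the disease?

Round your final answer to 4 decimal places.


Let D = has disease, + = positive test

Given:
- P(D) = 0.0193 (prevalence)
- P(+|D) = 0.9334 (sensitivity)
- P(-|¬D) = 0.8082 (specificity)
- P(+|¬D) = 0.1918 (false positive rate = 1 - specificity)

Step 1: Find P(+)
P(+) = P(+|D)P(D) + P(+|¬D)P(¬D)
     = 0.9334 × 0.0193 + 0.1918 × 0.9807
     = 0.01801462 + 0.18809826
     = 0.20611288

Step 2: Apply Bayes' theorem for P(D|+)
P(D|+) = P(+|D)P(D) / P(+)
       = 0.01801462 / 0.20611288
       = 0.0874


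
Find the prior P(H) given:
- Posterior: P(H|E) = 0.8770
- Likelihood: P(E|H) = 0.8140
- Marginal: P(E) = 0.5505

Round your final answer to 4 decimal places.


From Bayes' theorem: P(H|E) = P(E|H) × P(H) / P(E)

Rearranging for P(H):
P(H) = P(H|E) × P(E) / P(E|H)
     = 0.8770 × 0.5505 / 0.8140
     = 0.48278850 / 0.8140
     = 0.5931


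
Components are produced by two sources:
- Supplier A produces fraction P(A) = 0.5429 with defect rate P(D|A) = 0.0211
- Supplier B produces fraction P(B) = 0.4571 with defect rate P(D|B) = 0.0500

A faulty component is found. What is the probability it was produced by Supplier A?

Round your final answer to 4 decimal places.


Let A = from Supplier A, D = faulty

Given:
- P(A) = 0.5429, P(B) = 0.4571
- P(D|A) = 0.0211, P(D|B) = 0.0500

Step 1: Find P(D)
P(D) = P(D|A)P(A) + P(D|B)P(B)
     = 0.0211 × 0.5429 + 0.0500 × 0.4571
     = 0.01145519 + 0.02285500
     = 0.03431019

Step 2: Apply Bayes' theorem
P(A|D) = P(D|A)P(A) / P(D)
       = 0.01145519 / 0.03431019
       = 0.3339


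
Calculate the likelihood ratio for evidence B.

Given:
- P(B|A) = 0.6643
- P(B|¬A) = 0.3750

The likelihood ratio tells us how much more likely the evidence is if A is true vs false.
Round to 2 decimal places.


Likelihood Ratio (LR) = P(B|A) / P(B|¬A)

LR = 0.6643 / 0.3750
   = 1.77

The evidence is 1.77 times more likely if A is true than if A is false.
LR > 1, so observing B raises the odds in favor of A.


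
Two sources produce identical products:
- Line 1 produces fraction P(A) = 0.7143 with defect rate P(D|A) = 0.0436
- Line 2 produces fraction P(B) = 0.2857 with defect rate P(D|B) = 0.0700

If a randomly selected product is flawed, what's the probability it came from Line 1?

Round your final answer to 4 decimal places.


Let A = from Line 1, D = flawed

Given:
- P(A) = 0.7143, P(B) = 0.2857
- P(D|A) = 0.0436, P(D|B) = 0.0700

Step 1: Find P(D)
P(D) = P(D|A)P(A) + P(D|B)P(B)
     = 0.0436 × 0.7143 + 0.0700 × 0.2857
     = 0.03114348 + 0.01999900
     = 0.05114248

Step 2: Apply Bayes' theorem
P(A|D) = P(D|A)P(A) / P(D)
       = 0.03114348 / 0.05114248
       = 0.6090


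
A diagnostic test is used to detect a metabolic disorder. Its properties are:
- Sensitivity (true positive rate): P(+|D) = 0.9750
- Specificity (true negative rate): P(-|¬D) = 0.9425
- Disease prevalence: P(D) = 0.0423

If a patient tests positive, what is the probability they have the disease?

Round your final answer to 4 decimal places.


Let D = has disease, + = positive test

Given:
- P(D) = 0.0423 (prevalence)
- P(+|D) = 0.9750 (sensitivity)
- P(-|¬D) = 0.9425 (specificity)
- P(+|¬D) = 0.0575 (false positive rate = 1 - specificity)

Step 1: Find P(+)
P(+) = P(+|D)P(D) + P(+|¬D)P(¬D)
     = 0.9750 × 0.0423 + 0.0575 × 0.9577
     = 0.04124250 + 0.05506775
     = 0.09631025

Step 2: Apply Bayes' theorem for P(D|+)
P(D|+) = P(+|D)P(D) / P(+)
       = 0.04124250 / 0.09631025
       = 0.4282


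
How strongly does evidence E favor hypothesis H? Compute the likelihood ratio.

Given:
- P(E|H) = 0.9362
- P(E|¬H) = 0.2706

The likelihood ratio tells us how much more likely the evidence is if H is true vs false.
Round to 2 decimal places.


Likelihood Ratio (LR) = P(E|H) / P(E|¬H)

LR = 0.9362 / 0.2706
   = 3.46

The evidence is 3.46 times more likely if H is true than if H is false.
LR > 1, so observing E raises the odds in favor of H.


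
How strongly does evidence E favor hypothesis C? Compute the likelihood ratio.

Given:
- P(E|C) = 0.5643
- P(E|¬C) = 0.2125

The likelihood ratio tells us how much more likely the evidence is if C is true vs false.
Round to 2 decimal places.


Likelihood Ratio (LR) = P(E|C) / P(E|¬C)

LR = 0.5643 / 0.2125
   = 2.66

The evidence is 2.66 times more likely if C is true than if C is false.
Since LR > 1, the evidence supports C over ¬C.


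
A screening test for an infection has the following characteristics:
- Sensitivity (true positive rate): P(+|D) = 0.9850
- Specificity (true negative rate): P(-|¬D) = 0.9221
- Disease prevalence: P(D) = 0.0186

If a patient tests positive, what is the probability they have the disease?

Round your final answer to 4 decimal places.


Let D = has disease, + = positive test

Given:
- P(D) = 0.0186 (prevalence)
- P(+|D) = 0.9850 (sensitivity)
- P(-|¬D) = 0.9221 (specificity)
- P(+|¬D) = 0.0779 (false positive rate = 1 - specificity)

Step 1: Find P(+)
P(+) = P(+|D)P(D) + P(+|¬D)P(¬D)
     = 0.9850 × 0.0186 + 0.0779 × 0.9814
     = 0.01832100 + 0.07645106
     = 0.09477206

Step 2: Apply Bayes' theorem for P(D|+)
P(D|+) = P(+|D)P(D) / P(+)
       = 0.01832100 / 0.09477206
       = 0.1933


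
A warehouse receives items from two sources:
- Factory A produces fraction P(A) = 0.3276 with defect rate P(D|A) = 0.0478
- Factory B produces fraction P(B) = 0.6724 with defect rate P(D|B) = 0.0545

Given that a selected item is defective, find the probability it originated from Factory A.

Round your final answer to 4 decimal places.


Let A = from Factory A, D = defective

Given:
- P(A) = 0.3276, P(B) = 0.6724
- P(D|A) = 0.0478, P(D|B) = 0.0545

Step 1: Find P(D)
P(D) = P(D|A)P(A) + P(D|B)P(B)
     = 0.0478 × 0.3276 + 0.0545 × 0.6724
     = 0.01565928 + 0.03664580
     = 0.05230508

Step 2: Apply Bayes' theorem
P(A|D) = P(D|A)P(A) / P(D)
       = 0.01565928 / 0.05230508
       = 0.2994


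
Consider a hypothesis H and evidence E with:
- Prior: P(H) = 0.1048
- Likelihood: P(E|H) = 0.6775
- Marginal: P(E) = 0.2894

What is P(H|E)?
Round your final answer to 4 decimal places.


Using Bayes' theorem:

P(H|E) = P(E|H) × P(H) / P(E)
       = 0.6775 × 0.1048 / 0.2894
       = 0.07100200 / 0.2894
       = 0.2453

The evidence strengthens our belief in H.
Prior: 0.1048 → Posterior: 0.2453


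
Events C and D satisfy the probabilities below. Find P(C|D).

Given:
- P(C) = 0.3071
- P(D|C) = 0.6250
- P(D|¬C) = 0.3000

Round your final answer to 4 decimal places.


Bayes' theorem: P(C|D) = P(D|C) × P(C) / P(D)

Step 1: Calculate P(D) using law of total probability
P(D) = P(D|C)P(C) + P(D|¬C)P(¬C)
     = 0.6250 × 0.3071 + 0.3000 × 0.6929
     = 0.19193750 + 0.20787000
     = 0.39980750

Step 2: Apply Bayes' theorem
P(C|D) = P(D|C) × P(C) / P(D)
       = 0.19193750 / 0.39980750
       = 0.4801


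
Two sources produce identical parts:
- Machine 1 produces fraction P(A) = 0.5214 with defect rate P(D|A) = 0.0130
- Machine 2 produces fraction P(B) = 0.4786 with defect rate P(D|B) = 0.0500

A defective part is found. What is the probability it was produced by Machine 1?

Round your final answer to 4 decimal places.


Let A = from Machine 1, D = defective

Given:
- P(A) = 0.5214, P(B) = 0.4786
- P(D|A) = 0.0130, P(D|B) = 0.0500

Step 1: Find P(D)
P(D) = P(D|A)P(A) + P(D|B)P(B)
     = 0.0130 × 0.5214 + 0.0500 × 0.4786
     = 0.00677820 + 0.02393000
     = 0.03070820

Step 2: Apply Bayes' theorem
P(A|D) = P(D|A)P(A) / P(D)
       = 0.00677820 / 0.03070820
       = 0.2207


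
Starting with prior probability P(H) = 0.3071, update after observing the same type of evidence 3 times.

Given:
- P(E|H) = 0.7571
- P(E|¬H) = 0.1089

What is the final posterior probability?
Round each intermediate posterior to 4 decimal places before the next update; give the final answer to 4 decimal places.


Sequential Bayesian updating:

Initial prior: P(H) = 0.3071

Update 1:
  P(E) = 0.7571 × 0.3071 + 0.1089 × 0.6929 = 0.23250541 + 0.07545681 = 0.30796222
  P(H|E) = 0.23250541 / 0.30796222 = 0.7550

Update 2:
  P(E) = 0.7571 × 0.7550 + 0.1089 × 0.2450 = 0.57161050 + 0.02668050 = 0.59829100
  P(H|E) = 0.57161050 / 0.59829100 = 0.9554

Update 3:
  P(E) = 0.7571 × 0.9554 + 0.1089 × 0.0446 = 0.72333334 + 0.00485694 = 0.72819028
  P(H|E) = 0.72333334 / 0.72819028 = 0.9933

Final posterior: 0.9933


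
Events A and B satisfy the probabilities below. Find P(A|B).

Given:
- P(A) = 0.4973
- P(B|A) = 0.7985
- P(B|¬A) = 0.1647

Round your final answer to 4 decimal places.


Bayes' theorem: P(A|B) = P(B|A) × P(A) / P(B)

Step 1: Calculate P(B) using law of total probability
P(B) = P(B|A)P(A) + P(B|¬A)P(¬A)
     = 0.7985 × 0.4973 + 0.1647 × 0.5027
     = 0.39709405 + 0.08279469
     = 0.47988874

Step 2: Apply Bayes' theorem
P(A|B) = P(B|A) × P(A) / P(B)
       = 0.39709405 / 0.47988874
       = 0.8275


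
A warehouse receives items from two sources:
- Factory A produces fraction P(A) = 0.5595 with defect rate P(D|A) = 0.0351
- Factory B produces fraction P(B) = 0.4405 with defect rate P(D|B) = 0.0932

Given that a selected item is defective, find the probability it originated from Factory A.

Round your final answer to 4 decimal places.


Let A = from Factory A, D = defective

Given:
- P(A) = 0.5595, P(B) = 0.4405
- P(D|A) = 0.0351, P(D|B) = 0.0932

Step 1: Find P(D)
P(D) = P(D|A)P(A) + P(D|B)P(B)
     = 0.0351 × 0.5595 + 0.0932 × 0.4405
     = 0.01963845 + 0.04105460
     = 0.06069305

Step 2: Apply Bayes' theorem
P(A|D) = P(D|A)P(A) / P(D)
       = 0.01963845 / 0.06069305
       = 0.3236


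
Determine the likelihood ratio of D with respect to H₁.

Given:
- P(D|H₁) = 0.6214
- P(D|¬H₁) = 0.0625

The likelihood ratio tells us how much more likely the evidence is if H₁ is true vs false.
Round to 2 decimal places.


Likelihood Ratio (LR) = P(D|H₁) / P(D|¬H₁)

LR = 0.6214 / 0.0625
   = 9.94

The evidence is 9.94 times more likely if H₁ is true than if H₁ is false.
Because LR exceeds 1, D is evidence for H₁.


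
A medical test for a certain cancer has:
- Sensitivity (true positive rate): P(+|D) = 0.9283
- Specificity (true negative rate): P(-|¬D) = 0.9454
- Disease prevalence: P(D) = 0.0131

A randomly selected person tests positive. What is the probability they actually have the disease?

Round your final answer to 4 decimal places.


Let D = has disease, + = positive test

Given:
- P(D) = 0.0131 (prevalence)
- P(+|D) = 0.9283 (sensitivity)
- P(-|¬D) = 0.9454 (specificity)
- P(+|¬D) = 0.0546 (false positive rate = 1 - specificity)

Step 1: Find P(+)
P(+) = P(+|D)P(D) + P(+|¬D)P(¬D)
     = 0.9283 × 0.0131 + 0.0546 × 0.9869
     = 0.01216073 + 0.05388474
     = 0.06604547

Step 2: Apply Bayes' theorem for P(D|+)
P(D|+) = P(+|D)P(D) / P(+)
       = 0.01216073 / 0.06604547
       = 0.1841


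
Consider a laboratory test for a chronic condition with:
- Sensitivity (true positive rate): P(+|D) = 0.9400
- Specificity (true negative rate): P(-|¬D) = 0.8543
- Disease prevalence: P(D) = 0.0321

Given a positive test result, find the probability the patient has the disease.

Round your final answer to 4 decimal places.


Let D = has disease, + = positive test

Given:
- P(D) = 0.0321 (prevalence)
- P(+|D) = 0.9400 (sensitivity)
- P(-|¬D) = 0.8543 (specificity)
- P(+|¬D) = 0.1457 (false positive rate = 1 - specificity)

Step 1: Find P(+)
P(+) = P(+|D)P(D) + P(+|¬D)P(¬D)
     = 0.9400 × 0.0321 + 0.1457 × 0.9679
     = 0.03017400 + 0.14102303
     = 0.17119703

Step 2: Apply Bayes' theorem for P(D|+)
P(D|+) = P(+|D)P(D) / P(+)
       = 0.03017400 / 0.17119703
       = 0.1763


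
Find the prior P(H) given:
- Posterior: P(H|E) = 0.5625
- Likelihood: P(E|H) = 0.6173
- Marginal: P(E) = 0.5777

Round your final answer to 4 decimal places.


From Bayes' theorem: P(H|E) = P(E|H) × P(H) / P(E)

Rearranging for P(H):
P(H) = P(H|E) × P(E) / P(E|H)
     = 0.5625 × 0.5777 / 0.6173
     = 0.32495625 / 0.6173
     = 0.5264


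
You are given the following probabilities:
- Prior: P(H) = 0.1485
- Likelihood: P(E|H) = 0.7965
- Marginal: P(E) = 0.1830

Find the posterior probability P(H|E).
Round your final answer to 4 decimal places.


Using Bayes' theorem:

P(H|E) = P(E|H) × P(H) / P(E)
       = 0.7965 × 0.1485 / 0.1830
       = 0.11828025 / 0.1830
       = 0.6463

The evidence strengthens our belief in H.
Prior: 0.1485 → Posterior: 0.6463


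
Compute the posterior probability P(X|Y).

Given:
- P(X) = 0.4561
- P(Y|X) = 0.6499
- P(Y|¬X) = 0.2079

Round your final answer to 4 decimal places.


Bayes' theorem: P(X|Y) = P(Y|X) × P(X) / P(Y)

Step 1: Calculate P(Y) using law of total probability
P(Y) = P(Y|X)P(X) + P(Y|¬X)P(¬X)
     = 0.6499 × 0.4561 + 0.2079 × 0.5439
     = 0.29641939 + 0.11307681
     = 0.40949620

Step 2: Apply Bayes' theorem
P(X|Y) = P(Y|X) × P(X) / P(Y)
       = 0.29641939 / 0.40949620
       = 0.7239


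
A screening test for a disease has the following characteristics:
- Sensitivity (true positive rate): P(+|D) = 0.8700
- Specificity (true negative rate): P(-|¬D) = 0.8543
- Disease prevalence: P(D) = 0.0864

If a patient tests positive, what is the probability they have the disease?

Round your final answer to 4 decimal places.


Let D = has disease, + = positive test

Given:
- P(D) = 0.0864 (prevalence)
- P(+|D) = 0.8700 (sensitivity)
- P(-|¬D) = 0.8543 (specificity)
- P(+|¬D) = 0.1457 (false positive rate = 1 - specificity)

Step 1: Find P(+)
P(+) = P(+|D)P(D) + P(+|¬D)P(¬D)
     = 0.8700 × 0.0864 + 0.1457 × 0.9136
     = 0.07516800 + 0.13311152
     = 0.20827952

Step 2: Apply Bayes' theorem for P(D|+)
P(D|+) = P(+|D)P(D) / P(+)
       = 0.07516800 / 0.20827952
       = 0.3609


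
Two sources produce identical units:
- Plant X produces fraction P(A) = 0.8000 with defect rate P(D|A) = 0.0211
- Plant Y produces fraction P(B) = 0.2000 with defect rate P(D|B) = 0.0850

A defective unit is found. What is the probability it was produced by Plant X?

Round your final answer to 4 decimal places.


Let A = from Plant X, D = defective

Given:
- P(A) = 0.8000, P(B) = 0.2000
- P(D|A) = 0.0211, P(D|B) = 0.0850

Step 1: Find P(D)
P(D) = P(D|A)P(A) + P(D|B)P(B)
     = 0.0211 × 0.8000 + 0.0850 × 0.2000
     = 0.01688000 + 0.01700000
     = 0.03388000

Step 2: Apply Bayes' theorem
P(A|D) = P(D|A)P(A) / P(D)
       = 0.01688000 / 0.03388000
       = 0.4982


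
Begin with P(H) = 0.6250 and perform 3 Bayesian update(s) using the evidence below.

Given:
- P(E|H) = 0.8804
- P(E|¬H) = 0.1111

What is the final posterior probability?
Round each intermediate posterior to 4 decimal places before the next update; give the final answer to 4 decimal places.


Sequential Bayesian updating:

Initial prior: P(H) = 0.6250

Update 1:
  P(E) = 0.8804 × 0.6250 + 0.1111 × 0.3750 = 0.55025000 + 0.04166250 = 0.59191250
  P(H|E) = 0.55025000 / 0.59191250 = 0.9296

Update 2:
  P(E) = 0.8804 × 0.9296 + 0.1111 × 0.0704 = 0.81841984 + 0.00782144 = 0.82624128
  P(H|E) = 0.81841984 / 0.82624128 = 0.9905

Update 3:
  P(E) = 0.8804 × 0.9905 + 0.1111 × 0.0095 = 0.87203620 + 0.00105545 = 0.87309165
  P(H|E) = 0.87203620 / 0.87309165 = 0.9988

Final posterior: 0.9988


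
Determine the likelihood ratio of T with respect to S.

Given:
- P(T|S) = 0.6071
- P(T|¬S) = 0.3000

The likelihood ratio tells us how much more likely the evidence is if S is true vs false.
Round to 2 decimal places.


Likelihood Ratio (LR) = P(T|S) / P(T|¬S)

LR = 0.6071 / 0.3000
   = 2.02

The evidence is 2.02 times more likely if S is true than if S is false.
Because LR exceeds 1, T is evidence for S.


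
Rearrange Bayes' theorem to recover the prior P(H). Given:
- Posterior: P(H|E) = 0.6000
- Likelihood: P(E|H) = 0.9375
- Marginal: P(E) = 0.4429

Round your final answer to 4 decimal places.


From Bayes' theorem: P(H|E) = P(E|H) × P(H) / P(E)

Rearranging for P(H):
P(H) = P(H|E) × P(E) / P(E|H)
     = 0.6000 × 0.4429 / 0.9375
     = 0.26574000 / 0.9375
     = 0.2835


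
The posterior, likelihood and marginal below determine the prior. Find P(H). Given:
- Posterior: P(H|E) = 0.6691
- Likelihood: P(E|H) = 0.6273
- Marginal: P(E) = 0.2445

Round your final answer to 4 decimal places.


From Bayes' theorem: P(H|E) = P(E|H) × P(H) / P(E)

Rearranging for P(H):
P(H) = P(H|E) × P(E) / P(E|H)
     = 0.6691 × 0.2445 / 0.6273
     = 0.16359495 / 0.6273
     = 0.2608


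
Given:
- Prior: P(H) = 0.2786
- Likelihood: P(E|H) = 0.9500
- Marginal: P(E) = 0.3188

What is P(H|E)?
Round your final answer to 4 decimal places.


Using Bayes' theorem:

P(H|E) = P(E|H) × P(H) / P(E)
       = 0.9500 × 0.2786 / 0.3188
       = 0.26467000 / 0.3188
       = 0.8302

The evidence strengthens our belief in H.
Prior: 0.2786 → Posterior: 0.8302


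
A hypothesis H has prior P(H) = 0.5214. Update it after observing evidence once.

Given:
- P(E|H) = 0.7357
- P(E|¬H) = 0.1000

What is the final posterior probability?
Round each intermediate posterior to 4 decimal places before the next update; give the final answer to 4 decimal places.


Sequential Bayesian updating:

Initial prior: P(H) = 0.5214

Update 1:
  P(E) = 0.7357 × 0.5214 + 0.1000 × 0.4786 = 0.38359398 + 0.04786000 = 0.43145398
  P(H|E) = 0.38359398 / 0.43145398 = 0.8891

Final posterior: 0.8891


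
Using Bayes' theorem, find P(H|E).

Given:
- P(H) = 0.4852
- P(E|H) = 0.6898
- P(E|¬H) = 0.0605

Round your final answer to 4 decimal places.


Bayes' theorem: P(H|E) = P(E|H) × P(H) / P(E)

Step 1: Calculate P(E) using law of total probability
P(E) = P(E|H)P(H) + P(E|¬H)P(¬H)
     = 0.6898 × 0.4852 + 0.0605 × 0.5148
     = 0.33469096 + 0.03114540
     = 0.36583636

Step 2: Apply Bayes' theorem
P(H|E) = P(E|H) × P(H) / P(E)
       = 0.33469096 / 0.36583636
       = 0.9149


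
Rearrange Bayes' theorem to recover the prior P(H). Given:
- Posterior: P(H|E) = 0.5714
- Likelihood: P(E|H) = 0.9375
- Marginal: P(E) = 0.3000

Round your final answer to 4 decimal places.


From Bayes' theorem: P(H|E) = P(E|H) × P(H) / P(E)

Rearranging for P(H):
P(H) = P(H|E) × P(E) / P(E|H)
     = 0.5714 × 0.3000 / 0.9375
     = 0.17142000 / 0.9375
     = 0.1828


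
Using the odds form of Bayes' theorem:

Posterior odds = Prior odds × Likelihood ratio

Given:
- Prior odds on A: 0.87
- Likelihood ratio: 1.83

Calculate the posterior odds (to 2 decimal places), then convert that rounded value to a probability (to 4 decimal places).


Step 1: Calculate posterior odds
Posterior odds = Prior odds × LR
               = 0.87 × 1.83
               = 1.59

Step 2: Convert to probability
P(A|E) = Posterior odds / (1 + Posterior odds)
       = 1.59 / (1 + 1.59)
       = 1.59 / 2.59
       = 0.6139

The evidence increased P(A) from 0.4652 to 0.6139.


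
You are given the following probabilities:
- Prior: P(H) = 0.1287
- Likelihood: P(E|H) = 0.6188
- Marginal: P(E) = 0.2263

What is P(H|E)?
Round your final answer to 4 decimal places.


Using Bayes' theorem:

P(H|E) = P(E|H) × P(H) / P(E)
       = 0.6188 × 0.1287 / 0.2263
       = 0.07963956 / 0.2263
       = 0.3519

The evidence strengthens our belief in H.
Prior: 0.1287 → Posterior: 0.3519


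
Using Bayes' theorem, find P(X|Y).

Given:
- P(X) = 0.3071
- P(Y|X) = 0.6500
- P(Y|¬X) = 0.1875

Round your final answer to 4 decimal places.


Bayes' theorem: P(X|Y) = P(Y|X) × P(X) / P(Y)

Step 1: Calculate P(Y) using law of total probability
P(Y) = P(Y|X)P(X) + P(Y|¬X)P(¬X)
     = 0.6500 × 0.3071 + 0.1875 × 0.6929
     = 0.19961500 + 0.12991875
     = 0.32953375

Step 2: Apply Bayes' theorem
P(X|Y) = P(Y|X) × P(X) / P(Y)
       = 0.19961500 / 0.32953375
       = 0.6057


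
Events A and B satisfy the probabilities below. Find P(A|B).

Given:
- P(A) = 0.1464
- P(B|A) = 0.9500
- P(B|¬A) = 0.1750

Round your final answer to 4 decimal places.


Bayes' theorem: P(A|B) = P(B|A) × P(A) / P(B)

Step 1: Calculate P(B) using law of total probability
P(B) = P(B|A)P(A) + P(B|¬A)P(¬A)
     = 0.9500 × 0.1464 + 0.1750 × 0.8536
     = 0.13908000 + 0.14938000
     = 0.28846000

Step 2: Apply Bayes' theorem
P(A|B) = P(B|A) × P(A) / P(B)
       = 0.13908000 / 0.28846000
       = 0.4821


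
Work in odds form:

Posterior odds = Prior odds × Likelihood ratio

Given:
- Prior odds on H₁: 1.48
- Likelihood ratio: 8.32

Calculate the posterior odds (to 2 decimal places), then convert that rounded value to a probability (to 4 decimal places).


Step 1: Calculate posterior odds
Posterior odds = Prior odds × LR
               = 1.48 × 8.32
               = 12.31

Step 2: Convert to probability
P(H₁|E) = Posterior odds / (1 + Posterior odds)
       = 12.31 / (1 + 12.31)
       = 12.31 / 13.31
       = 0.9249

The evidence increased P(H₁) from 0.5968 to 0.9249.


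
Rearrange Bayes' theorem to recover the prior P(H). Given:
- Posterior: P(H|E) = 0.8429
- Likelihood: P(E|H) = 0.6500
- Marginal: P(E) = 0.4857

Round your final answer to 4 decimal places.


From Bayes' theorem: P(H|E) = P(E|H) × P(H) / P(E)

Rearranging for P(H):
P(H) = P(H|E) × P(E) / P(E|H)
     = 0.8429 × 0.4857 / 0.6500
     = 0.40939653 / 0.6500
     = 0.6298


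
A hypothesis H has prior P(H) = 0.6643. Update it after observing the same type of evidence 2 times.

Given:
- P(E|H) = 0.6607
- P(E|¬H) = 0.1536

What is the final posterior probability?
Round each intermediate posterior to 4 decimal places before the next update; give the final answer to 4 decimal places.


Sequential Bayesian updating:

Initial prior: P(H) = 0.6643

Update 1:
  P(E) = 0.6607 × 0.6643 + 0.1536 × 0.3357 = 0.43890301 + 0.05156352 = 0.49046653
  P(H|E) = 0.43890301 / 0.49046653 = 0.8949

Update 2:
  P(E) = 0.6607 × 0.8949 + 0.1536 × 0.1051 = 0.59126043 + 0.01614336 = 0.60740379
  P(H|E) = 0.59126043 / 0.60740379 = 0.9734

Final posterior: 0.9734


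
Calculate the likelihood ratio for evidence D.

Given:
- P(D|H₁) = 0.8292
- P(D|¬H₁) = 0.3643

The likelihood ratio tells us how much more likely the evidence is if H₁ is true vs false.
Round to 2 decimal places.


Likelihood Ratio (LR) = P(D|H₁) / P(D|¬H₁)

LR = 0.8292 / 0.3643
   = 2.28

The evidence is 2.28 times more likely if H₁ is true than if H₁ is false.
Because LR exceeds 1, D is evidence for H₁.


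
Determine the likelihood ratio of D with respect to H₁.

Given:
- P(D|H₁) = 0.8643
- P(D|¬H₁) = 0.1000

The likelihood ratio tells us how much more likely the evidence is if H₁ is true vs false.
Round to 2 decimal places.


Likelihood Ratio (LR) = P(D|H₁) / P(D|¬H₁)

LR = 0.8643 / 0.1000
   = 8.64

The evidence is 8.64 times more likely if H₁ is true than if H₁ is false.
LR > 1, so observing D raises the odds in favor of H₁.


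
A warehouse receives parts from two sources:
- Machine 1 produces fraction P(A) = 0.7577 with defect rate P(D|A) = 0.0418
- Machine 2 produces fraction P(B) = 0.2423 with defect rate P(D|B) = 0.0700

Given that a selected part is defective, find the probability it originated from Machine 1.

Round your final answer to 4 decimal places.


Let A = from Machine 1, D = defective

Given:
- P(A) = 0.7577, P(B) = 0.2423
- P(D|A) = 0.0418, P(D|B) = 0.0700

Step 1: Find P(D)
P(D) = P(D|A)P(A) + P(D|B)P(B)
     = 0.0418 × 0.7577 + 0.0700 × 0.2423
     = 0.03167186 + 0.01696100
     = 0.04863286

Step 2: Apply Bayes' theorem
P(A|D) = P(D|A)P(A) / P(D)
       = 0.03167186 / 0.04863286
       = 0.6512


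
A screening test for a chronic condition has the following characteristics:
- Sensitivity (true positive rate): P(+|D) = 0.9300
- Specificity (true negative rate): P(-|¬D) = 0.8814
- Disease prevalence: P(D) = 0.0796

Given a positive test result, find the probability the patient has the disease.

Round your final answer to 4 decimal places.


Let D = has disease, + = positive test

Given:
- P(D) = 0.0796 (prevalence)
- P(+|D) = 0.9300 (sensitivity)
- P(-|¬D) = 0.8814 (specificity)
- P(+|¬D) = 0.1186 (false positive rate = 1 - specificity)

Step 1: Find P(+)
P(+) = P(+|D)P(D) + P(+|¬D)P(¬D)
     = 0.9300 × 0.0796 + 0.1186 × 0.9204
     = 0.07402800 + 0.10915944
     = 0.18318744

Step 2: Apply Bayes' theorem for P(D|+)
P(D|+) = P(+|D)P(D) / P(+)
       = 0.07402800 / 0.18318744
       = 0.4041


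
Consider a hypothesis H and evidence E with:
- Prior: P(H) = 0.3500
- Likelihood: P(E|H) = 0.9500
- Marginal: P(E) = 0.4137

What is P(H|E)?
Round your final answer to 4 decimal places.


Using Bayes' theorem:

P(H|E) = P(E|H) × P(H) / P(E)
       = 0.9500 × 0.3500 / 0.4137
       = 0.33250000 / 0.4137
       = 0.8037

The evidence strengthens our belief in H.
Prior: 0.3500 → Posterior: 0.8037


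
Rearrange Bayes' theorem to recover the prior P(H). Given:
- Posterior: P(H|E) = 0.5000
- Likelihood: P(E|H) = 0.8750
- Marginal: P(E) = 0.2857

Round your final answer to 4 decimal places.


From Bayes' theorem: P(H|E) = P(E|H) × P(H) / P(E)

Rearranging for P(H):
P(H) = P(H|E) × P(E) / P(E|H)
     = 0.5000 × 0.2857 / 0.8750
     = 0.14285000 / 0.8750
     = 0.1633


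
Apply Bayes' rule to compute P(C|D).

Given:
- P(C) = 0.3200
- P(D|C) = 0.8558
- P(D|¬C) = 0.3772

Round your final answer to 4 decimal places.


Bayes' theorem: P(C|D) = P(D|C) × P(C) / P(D)

Step 1: Calculate P(D) using law of total probability
P(D) = P(D|C)P(C) + P(D|¬C)P(¬C)
     = 0.8558 × 0.3200 + 0.3772 × 0.6800
     = 0.27385600 + 0.25649600
     = 0.53035200

Step 2: Apply Bayes' theorem
P(C|D) = P(D|C) × P(C) / P(D)
       = 0.27385600 / 0.53035200
       = 0.5164


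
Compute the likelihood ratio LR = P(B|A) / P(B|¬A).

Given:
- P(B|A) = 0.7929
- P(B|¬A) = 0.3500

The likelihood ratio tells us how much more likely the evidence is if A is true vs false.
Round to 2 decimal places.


Likelihood Ratio (LR) = P(B|A) / P(B|¬A)

LR = 0.7929 / 0.3500
   = 2.27

The evidence is 2.27 times more likely if A is true than if A is false.
Because LR exceeds 1, B is evidence for A.


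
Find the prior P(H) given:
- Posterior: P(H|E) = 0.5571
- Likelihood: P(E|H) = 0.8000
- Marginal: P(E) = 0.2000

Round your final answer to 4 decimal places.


From Bayes' theorem: P(H|E) = P(E|H) × P(H) / P(E)

Rearranging for P(H):
P(H) = P(H|E) × P(E) / P(E|H)
     = 0.5571 × 0.2000 / 0.8000
     = 0.11142000 / 0.8000
     = 0.1393


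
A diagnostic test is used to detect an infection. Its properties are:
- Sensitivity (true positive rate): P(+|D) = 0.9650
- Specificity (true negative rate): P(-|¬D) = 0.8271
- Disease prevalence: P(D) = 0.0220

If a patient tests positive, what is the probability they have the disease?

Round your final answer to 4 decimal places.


Let D = has disease, + = positive test

Given:
- P(D) = 0.0220 (prevalence)
- P(+|D) = 0.9650 (sensitivity)
- P(-|¬D) = 0.8271 (specificity)
- P(+|¬D) = 0.1729 (false positive rate = 1 - specificity)

Step 1: Find P(+)
P(+) = P(+|D)P(D) + P(+|¬D)P(¬D)
     = 0.9650 × 0.0220 + 0.1729 × 0.9780
     = 0.02123000 + 0.16909620
     = 0.19032620

Step 2: Apply Bayes' theorem for P(D|+)
P(D|+) = P(+|D)P(D) / P(+)
       = 0.02123000 / 0.19032620
       = 0.1115


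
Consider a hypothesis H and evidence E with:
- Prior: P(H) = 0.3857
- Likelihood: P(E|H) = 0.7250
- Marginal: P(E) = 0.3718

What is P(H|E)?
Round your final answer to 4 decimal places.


Using Bayes' theorem:

P(H|E) = P(E|H) × P(H) / P(E)
       = 0.7250 × 0.3857 / 0.3718
       = 0.27963250 / 0.3718
       = 0.7521

The evidence strengthens our belief in H.
Prior: 0.3857 → Posterior: 0.7521


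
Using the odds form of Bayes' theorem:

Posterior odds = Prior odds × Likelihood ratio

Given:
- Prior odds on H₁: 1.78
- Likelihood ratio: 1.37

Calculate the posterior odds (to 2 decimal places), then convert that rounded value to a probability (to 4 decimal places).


Step 1: Calculate posterior odds
Posterior odds = Prior odds × LR
               = 1.78 × 1.37
               = 2.44

Step 2: Convert to probability
P(H₁|E) = Posterior odds / (1 + Posterior odds)
       = 2.44 / (1 + 2.44)
       = 2.44 / 3.44
       = 0.7093

The evidence increased P(H₁) from 0.6403 to 0.7093.


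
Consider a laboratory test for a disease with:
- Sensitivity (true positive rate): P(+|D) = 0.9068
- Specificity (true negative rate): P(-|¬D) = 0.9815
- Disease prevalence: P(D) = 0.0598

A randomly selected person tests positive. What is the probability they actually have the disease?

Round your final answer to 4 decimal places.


Let D = has disease, + = positive test

Given:
- P(D) = 0.0598 (prevalence)
- P(+|D) = 0.9068 (sensitivity)
- P(-|¬D) = 0.9815 (specificity)
- P(+|¬D) = 0.0185 (false positive rate = 1 - specificity)

Step 1: Find P(+)
P(+) = P(+|D)P(D) + P(+|¬D)P(¬D)
     = 0.9068 × 0.0598 + 0.0185 × 0.9402
     = 0.05422664 + 0.01739370
     = 0.07162034

Step 2: Apply Bayes' theorem for P(D|+)
P(D|+) = P(+|D)P(D) / P(+)
       = 0.05422664 / 0.07162034
       = 0.7571


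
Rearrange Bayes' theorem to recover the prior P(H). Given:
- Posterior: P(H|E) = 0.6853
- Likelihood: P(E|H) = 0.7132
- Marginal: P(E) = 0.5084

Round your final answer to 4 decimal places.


From Bayes' theorem: P(H|E) = P(E|H) × P(H) / P(E)

Rearranging for P(H):
P(H) = P(H|E) × P(E) / P(E|H)
     = 0.6853 × 0.5084 / 0.7132
     = 0.34840652 / 0.7132
     = 0.4885


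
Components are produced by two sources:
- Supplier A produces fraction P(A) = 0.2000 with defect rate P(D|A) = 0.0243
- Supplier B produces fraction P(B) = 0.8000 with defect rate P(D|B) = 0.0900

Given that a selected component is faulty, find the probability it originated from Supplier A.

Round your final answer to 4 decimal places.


Let A = from Supplier A, D = faulty

Given:
- P(A) = 0.2000, P(B) = 0.8000
- P(D|A) = 0.0243, P(D|B) = 0.0900

Step 1: Find P(D)
P(D) = P(D|A)P(A) + P(D|B)P(B)
     = 0.0243 × 0.2000 + 0.0900 × 0.8000
     = 0.00486000 + 0.07200000
     = 0.07686000

Step 2: Apply Bayes' theorem
P(A|D) = P(D|A)P(A) / P(D)
       = 0.00486000 / 0.07686000
       = 0.0632
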